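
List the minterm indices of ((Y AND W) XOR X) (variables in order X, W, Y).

Σm(3, 4, 5, 6) = (NOT X AND W AND Y) OR (X AND NOT W AND NOT Y) OR (X AND NOT W AND Y) OR (X AND W AND NOT Y)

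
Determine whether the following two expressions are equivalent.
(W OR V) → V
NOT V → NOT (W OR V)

Yes, Contrapositive is always equivalent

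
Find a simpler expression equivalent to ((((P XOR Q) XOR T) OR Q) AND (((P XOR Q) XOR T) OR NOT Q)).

By distribution ((E OR v) AND (E OR NOT v) = E):
= ((P XOR Q) XOR T)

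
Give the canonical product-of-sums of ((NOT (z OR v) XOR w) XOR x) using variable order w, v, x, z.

ΠM(1, 2, 4, 5, 8, 11, 14, 15) = (w OR v OR x OR NOT z) AND (w OR v OR NOT x OR z) AND (w OR NOT v OR x OR z) AND (w OR NOT v OR x OR NOT z) AND (NOT w OR v OR x OR z) AND (NOT w OR v OR NOT x OR NOT z) AND (NOT w OR NOT v OR NOT x OR z) AND (NOT w OR NOT v OR NOT x OR NOT z)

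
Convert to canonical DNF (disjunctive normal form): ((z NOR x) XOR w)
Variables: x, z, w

(NOT x AND NOT z AND NOT w) OR (NOT x AND z AND w) OR (x AND NOT z AND w) OR (x AND z AND w)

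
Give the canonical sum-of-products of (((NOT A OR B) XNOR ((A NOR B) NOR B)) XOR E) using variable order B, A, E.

Σm(1, 3, 5, 7) = (NOT B AND NOT A AND E) OR (NOT B AND A AND E) OR (B AND NOT A AND E) OR (B AND A AND E)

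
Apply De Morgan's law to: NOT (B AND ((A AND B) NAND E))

NOT B OR NOT ((A AND B) NAND E)
De Morgan's: NOT(AND of terms) = OR of negations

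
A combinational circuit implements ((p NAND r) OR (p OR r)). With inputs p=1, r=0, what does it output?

Substituting: ((1 NAND 0) OR (1 OR 0))
= 1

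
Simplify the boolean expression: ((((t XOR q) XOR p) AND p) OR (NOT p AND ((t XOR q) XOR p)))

By distribution ((E AND v) OR (E AND NOT v) = E):
= ((t XOR q) XOR p)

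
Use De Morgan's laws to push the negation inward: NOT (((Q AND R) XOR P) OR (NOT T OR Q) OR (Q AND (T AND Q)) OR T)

NOT ((Q AND R) XOR P) AND NOT (NOT T OR Q) AND NOT (Q AND (T AND Q)) AND NOT T
De Morgan's: NOT(OR of terms) = AND of negations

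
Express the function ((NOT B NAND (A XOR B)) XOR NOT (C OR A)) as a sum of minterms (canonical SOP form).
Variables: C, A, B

Σm(3, 4, 5, 7) = (NOT C AND A AND B) OR (C AND NOT A AND NOT B) OR (C AND NOT A AND B) OR (C AND A AND B)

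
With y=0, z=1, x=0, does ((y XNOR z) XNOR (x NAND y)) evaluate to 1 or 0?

Substituting: ((0 XNOR 1) XNOR (0 NAND 0))
= 0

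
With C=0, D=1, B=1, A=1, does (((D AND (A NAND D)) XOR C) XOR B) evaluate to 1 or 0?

Substituting: (((1 AND (1 NAND 1)) XOR 0) XOR 1)
= 1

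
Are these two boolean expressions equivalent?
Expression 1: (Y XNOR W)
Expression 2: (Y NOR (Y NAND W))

No. Counterexample: with Y=0, W=0, Expression 1 = 1 but Expression 2 = 0.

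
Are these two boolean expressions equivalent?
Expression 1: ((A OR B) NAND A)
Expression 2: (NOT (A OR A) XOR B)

No. Counterexample: with A=0, B=1, Expression 1 = 1 but Expression 2 = 0.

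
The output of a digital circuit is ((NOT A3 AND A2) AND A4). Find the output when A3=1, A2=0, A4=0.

Substituting: ((NOT 1 AND 0) AND 0)
= 0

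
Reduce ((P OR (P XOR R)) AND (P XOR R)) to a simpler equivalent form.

By absorption (E AND (E OR v) = E):
= (P XOR R)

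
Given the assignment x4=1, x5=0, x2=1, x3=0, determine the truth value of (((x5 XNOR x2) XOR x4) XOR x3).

Substituting: (((0 XNOR 1) XOR 1) XOR 0)
= 1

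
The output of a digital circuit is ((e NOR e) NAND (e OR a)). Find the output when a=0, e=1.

Substituting: ((1 NOR 1) NAND (1 OR 0))
= 1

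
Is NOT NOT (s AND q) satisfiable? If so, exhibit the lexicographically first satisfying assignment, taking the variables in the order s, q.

s=1, q=1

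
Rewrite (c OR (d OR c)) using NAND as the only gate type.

((c NAND c) NAND (((d NAND d) NAND (c NAND c)) NAND ((d NAND d) NAND (c NAND c))))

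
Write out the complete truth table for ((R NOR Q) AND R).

R | Q | Output
--------------
0 | 0 | 0
0 | 1 | 0
1 | 0 | 0
1 | 1 | 0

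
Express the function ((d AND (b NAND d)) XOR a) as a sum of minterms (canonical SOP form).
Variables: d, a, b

Σm(2, 3, 4, 7) = (NOT d AND a AND NOT b) OR (NOT d AND a AND b) OR (d AND NOT a AND NOT b) OR (d AND a AND b)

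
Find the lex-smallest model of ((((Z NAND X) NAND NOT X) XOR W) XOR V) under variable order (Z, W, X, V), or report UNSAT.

Z=0, W=0, X=0, V=1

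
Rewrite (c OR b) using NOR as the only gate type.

((c NOR b) NOR (c NOR b))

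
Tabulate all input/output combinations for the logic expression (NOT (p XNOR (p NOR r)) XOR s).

s | r | p | Output
------------------
0 | 0 | 0 | 1
0 | 0 | 1 | 1
0 | 1 | 0 | 0
0 | 1 | 1 | 1
1 | 0 | 0 | 0
1 | 0 | 1 | 0
1 | 1 | 0 | 1
1 | 1 | 1 | 0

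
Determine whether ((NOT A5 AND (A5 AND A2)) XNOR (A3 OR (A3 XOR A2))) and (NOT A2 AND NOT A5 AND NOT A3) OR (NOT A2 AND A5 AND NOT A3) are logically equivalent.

Yes, they are equivalent — the two output columns agree on all 8 assignments:
A2 | A5 | A3 | Expression 1 | Expression 2
------------------------------------------
0 | 0 | 0 | 1 | 1
0 | 0 | 1 | 0 | 0
0 | 1 | 0 | 1 | 1
0 | 1 | 1 | 0 | 0
1 | 0 | 0 | 0 | 0
1 | 0 | 1 | 0 | 0
1 | 1 | 0 | 0 | 0
1 | 1 | 1 | 0 | 0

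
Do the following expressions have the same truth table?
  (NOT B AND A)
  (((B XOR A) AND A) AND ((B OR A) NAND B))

Yes, they are equivalent — the two output columns agree on all 4 assignments:
B | A | Expression 1 | Expression 2
-----------------------------------
0 | 0 | 0 | 0
0 | 1 | 1 | 1
1 | 0 | 0 | 0
1 | 1 | 0 | 0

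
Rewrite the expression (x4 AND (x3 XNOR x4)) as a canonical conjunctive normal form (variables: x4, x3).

(x4 OR x3) AND (x4 OR NOT x3) AND (NOT x4 OR x3)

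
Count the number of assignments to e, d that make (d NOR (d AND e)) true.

Satisfying assignments: (0,0), (1,0)
Count: 2 out of 4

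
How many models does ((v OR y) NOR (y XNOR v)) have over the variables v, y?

No assignment satisfies the expression.
Count: 0 out of 4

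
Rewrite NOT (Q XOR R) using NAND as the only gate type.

(((Q NAND (Q NAND R)) NAND (R NAND (Q NAND R))) NAND ((Q NAND (Q NAND R)) NAND (R NAND (Q NAND R))))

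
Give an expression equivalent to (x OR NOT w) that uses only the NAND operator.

((x NAND x) NAND ((w NAND w) NAND (w NAND w)))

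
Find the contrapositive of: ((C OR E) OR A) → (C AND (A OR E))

Contrapositive: NOT (C AND (A OR E)) → NOT ((C OR E) OR A)
Note: A statement and its contrapositive are logically equivalent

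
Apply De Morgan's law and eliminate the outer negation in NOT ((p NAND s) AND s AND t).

NOT (p NAND s) OR NOT s OR NOT t
De Morgan's: NOT(AND of terms) = OR of negations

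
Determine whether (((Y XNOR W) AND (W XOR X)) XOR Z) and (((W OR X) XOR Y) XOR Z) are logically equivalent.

No. Counterexample: with Y=0, W=1, Z=0, X=0, Expression 1 = 0 but Expression 2 = 1.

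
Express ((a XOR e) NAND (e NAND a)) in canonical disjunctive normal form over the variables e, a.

(NOT e AND NOT a) OR (e AND a)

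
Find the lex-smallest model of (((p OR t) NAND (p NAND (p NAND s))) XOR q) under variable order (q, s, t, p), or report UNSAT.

q=0, s=0, t=0, p=0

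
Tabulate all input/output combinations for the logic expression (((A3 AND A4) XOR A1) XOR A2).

A1 | A3 | A2 | A4 | Output
--------------------------
0 | 0 | 0 | 0 | 0
0 | 0 | 0 | 1 | 0
0 | 0 | 1 | 0 | 1
0 | 0 | 1 | 1 | 1
0 | 1 | 0 | 0 | 0
0 | 1 | 0 | 1 | 1
0 | 1 | 1 | 0 | 1
0 | 1 | 1 | 1 | 0
1 | 0 | 0 | 0 | 1
1 | 0 | 0 | 1 | 1
1 | 0 | 1 | 0 | 0
1 | 0 | 1 | 1 | 0
1 | 1 | 0 | 0 | 1
1 | 1 | 0 | 1 | 0
1 | 1 | 1 | 0 | 0
1 | 1 | 1 | 1 | 1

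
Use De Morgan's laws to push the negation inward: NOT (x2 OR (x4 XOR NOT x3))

NOT x2 AND NOT (x4 XOR NOT x3)
De Morgan's: NOT(OR of terms) = AND of negations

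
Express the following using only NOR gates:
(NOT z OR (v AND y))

(((z NOR z) NOR ((v NOR v) NOR (y NOR y))) NOR ((z NOR z) NOR ((v NOR v) NOR (y NOR y))))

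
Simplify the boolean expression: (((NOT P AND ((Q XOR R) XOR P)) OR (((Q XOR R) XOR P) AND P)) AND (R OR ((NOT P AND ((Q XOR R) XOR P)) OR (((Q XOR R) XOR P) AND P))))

By absorption (E AND (E OR v) = E) then distribution ((E AND v) OR (E AND NOT v) = E):
= ((Q XOR R) XOR P)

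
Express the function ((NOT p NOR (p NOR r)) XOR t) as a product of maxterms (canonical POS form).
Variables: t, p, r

ΠM(0, 1, 6, 7) = (t OR p OR r) AND (t OR p OR NOT r) AND (NOT t OR NOT p OR r) AND (NOT t OR NOT p OR NOT r)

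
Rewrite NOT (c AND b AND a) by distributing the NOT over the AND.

NOT c OR NOT b OR NOT a
De Morgan's: NOT(AND of terms) = OR of negations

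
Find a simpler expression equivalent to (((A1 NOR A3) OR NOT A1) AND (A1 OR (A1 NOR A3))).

By distribution ((E OR v) AND (E OR NOT v) = E):
= (A1 NOR A3)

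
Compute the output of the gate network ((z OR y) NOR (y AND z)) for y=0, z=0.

Substituting: ((0 OR 0) NOR (0 AND 0))
= 1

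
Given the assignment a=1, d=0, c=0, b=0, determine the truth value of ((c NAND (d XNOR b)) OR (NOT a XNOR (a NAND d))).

Substituting: ((0 NAND (0 XNOR 0)) OR (NOT 1 XNOR (1 NAND 0)))
= 1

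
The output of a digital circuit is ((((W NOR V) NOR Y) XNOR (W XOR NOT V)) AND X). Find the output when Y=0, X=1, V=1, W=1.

Substituting: ((((1 NOR 1) NOR 0) XNOR (1 XOR NOT 1)) AND 1)
= 1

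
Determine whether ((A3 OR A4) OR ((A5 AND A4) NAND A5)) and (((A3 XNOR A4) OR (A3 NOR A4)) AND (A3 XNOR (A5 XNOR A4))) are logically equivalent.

No. Counterexample: with A3=0, A4=0, A5=0, Expression 1 = 1 but Expression 2 = 0.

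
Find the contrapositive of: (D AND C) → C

Contrapositive: NOT C → NOT (D AND C)
Note: A statement and its contrapositive are logically equivalent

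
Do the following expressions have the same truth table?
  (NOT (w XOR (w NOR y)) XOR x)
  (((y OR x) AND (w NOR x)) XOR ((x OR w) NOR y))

No. Counterexample: with y=0, w=0, x=0, Expression 1 = 0 but Expression 2 = 1.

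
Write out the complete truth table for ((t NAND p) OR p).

p | t | Output
--------------
0 | 0 | 1
0 | 1 | 1
1 | 0 | 1
1 | 1 | 1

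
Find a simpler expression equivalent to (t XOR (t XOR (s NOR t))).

By XOR self-cancellation ((E XOR v) XOR v = E):
= (s NOR t)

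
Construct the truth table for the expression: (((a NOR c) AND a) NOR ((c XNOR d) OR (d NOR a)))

a | c | d | Output
------------------
0 | 0 | 0 | 0
0 | 0 | 1 | 1
0 | 1 | 0 | 0
0 | 1 | 1 | 0
1 | 0 | 0 | 0
1 | 0 | 1 | 1
1 | 1 | 0 | 1
1 | 1 | 1 | 0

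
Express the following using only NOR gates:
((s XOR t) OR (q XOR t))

((((((s NOR t) NOR (s NOR t)) NOR ((s NOR t) NOR (s NOR t))) NOR ((((s NOR s) NOR (t NOR t)) NOR ((s NOR s) NOR (t NOR t))) NOR (((s NOR s) NOR (t NOR t)) NOR ((s NOR s) NOR (t NOR t))))) NOR ((((q NOR t) NOR (q NOR t)) NOR ((q NOR t) NOR (q NOR t))) NOR ((((q NOR q) NOR (t NOR t)) NOR ((q NOR q) NOR (t NOR t))) NOR (((q NOR q) NOR (t NOR t)) NOR ((q NOR q) NOR (t NOR t)))))) NOR (((((s NOR t) NOR (s NOR t)) NOR ((s NOR t) NOR (s NOR t))) NOR ((((s NOR s) NOR (t NOR t)) NOR ((s NOR s) NOR (t NOR t))) NOR (((s NOR s) NOR (t NOR t)) NOR ((s NOR s) NOR (t NOR t))))) NOR ((((q NOR t) NOR (q NOR t)) NOR ((q NOR t) NOR (q NOR t))) NOR ((((q NOR q) NOR (t NOR t)) NOR ((q NOR q) NOR (t NOR t))) NOR (((q NOR q) NOR (t NOR t)) NOR ((q NOR q) NOR (t NOR t)))))))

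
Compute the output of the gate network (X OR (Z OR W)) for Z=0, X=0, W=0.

Substituting: (0 OR (0 OR 0))
= 0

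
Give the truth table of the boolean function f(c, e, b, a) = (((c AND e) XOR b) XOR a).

c | e | b | a | Output
----------------------
0 | 0 | 0 | 0 | 0
0 | 0 | 0 | 1 | 1
0 | 0 | 1 | 0 | 1
0 | 0 | 1 | 1 | 0
0 | 1 | 0 | 0 | 0
0 | 1 | 0 | 1 | 1
0 | 1 | 1 | 0 | 1
0 | 1 | 1 | 1 | 0
1 | 0 | 0 | 0 | 0
1 | 0 | 0 | 1 | 1
1 | 0 | 1 | 0 | 1
1 | 0 | 1 | 1 | 0
1 | 1 | 0 | 0 | 1
1 | 1 | 0 | 1 | 0
1 | 1 | 1 | 0 | 0
1 | 1 | 1 | 1 | 1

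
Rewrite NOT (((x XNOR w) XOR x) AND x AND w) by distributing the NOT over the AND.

NOT ((x XNOR w) XOR x) OR NOT x OR NOT w
De Morgan's: NOT(AND of terms) = OR of negations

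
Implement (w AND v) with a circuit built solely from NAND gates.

((w NAND v) NAND (w NAND v))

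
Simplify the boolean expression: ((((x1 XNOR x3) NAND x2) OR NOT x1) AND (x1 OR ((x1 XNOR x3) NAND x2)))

By distribution ((E OR v) AND (E OR NOT v) = E):
= ((x1 XNOR x3) NAND x2)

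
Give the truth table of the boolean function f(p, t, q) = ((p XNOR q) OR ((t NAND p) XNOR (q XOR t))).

p | t | q | Output
------------------
0 | 0 | 0 | 1
0 | 0 | 1 | 1
0 | 1 | 0 | 1
0 | 1 | 1 | 0
1 | 0 | 0 | 0
1 | 0 | 1 | 1
1 | 1 | 0 | 0
1 | 1 | 1 | 1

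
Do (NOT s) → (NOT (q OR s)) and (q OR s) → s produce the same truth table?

Yes, Contrapositive is always equivalent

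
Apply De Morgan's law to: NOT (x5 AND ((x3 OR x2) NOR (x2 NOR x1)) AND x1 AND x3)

NOT x5 OR NOT ((x3 OR x2) NOR (x2 NOR x1)) OR NOT x1 OR NOT x3
De Morgan's: NOT(AND of terms) = OR of negations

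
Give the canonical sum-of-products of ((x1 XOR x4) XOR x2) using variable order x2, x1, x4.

Σm(1, 2, 4, 7) = (NOT x2 AND NOT x1 AND x4) OR (NOT x2 AND x1 AND NOT x4) OR (x2 AND NOT x1 AND NOT x4) OR (x2 AND x1 AND x4)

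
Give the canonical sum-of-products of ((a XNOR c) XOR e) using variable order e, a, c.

Σm(0, 3, 5, 6) = (NOT e AND NOT a AND NOT c) OR (NOT e AND a AND c) OR (e AND NOT a AND c) OR (e AND a AND NOT c)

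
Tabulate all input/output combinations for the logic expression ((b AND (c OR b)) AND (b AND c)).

c | b | Output
--------------
0 | 0 | 0
0 | 1 | 0
1 | 0 | 0
1 | 1 | 1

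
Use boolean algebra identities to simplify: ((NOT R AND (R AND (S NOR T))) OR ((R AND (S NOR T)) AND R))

By distribution ((E AND v) OR (E AND NOT v) = E):
= (R AND (S NOR T))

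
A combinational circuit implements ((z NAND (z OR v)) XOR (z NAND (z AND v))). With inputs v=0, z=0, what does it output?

Substituting: ((0 NAND (0 OR 0)) XOR (0 NAND (0 AND 0)))
= 0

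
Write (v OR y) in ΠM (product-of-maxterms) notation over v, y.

ΠM(0) = (v OR y)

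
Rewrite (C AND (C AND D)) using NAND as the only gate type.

((C NAND ((C NAND D) NAND (C NAND D))) NAND (C NAND ((C NAND D) NAND (C NAND D))))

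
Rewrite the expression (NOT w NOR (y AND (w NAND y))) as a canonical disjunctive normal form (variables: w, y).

(w AND NOT y) OR (w AND y)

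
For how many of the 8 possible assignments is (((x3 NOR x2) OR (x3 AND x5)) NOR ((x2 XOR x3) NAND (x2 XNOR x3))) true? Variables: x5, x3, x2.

No assignment satisfies the expression.
Count: 0 out of 8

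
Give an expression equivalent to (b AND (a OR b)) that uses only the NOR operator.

((b NOR b) NOR (((a NOR b) NOR (a NOR b)) NOR ((a NOR b) NOR (a NOR b))))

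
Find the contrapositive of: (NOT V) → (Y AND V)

Contrapositive: NOT (Y AND V) → V
Note: A statement and its contrapositive are logically equivalent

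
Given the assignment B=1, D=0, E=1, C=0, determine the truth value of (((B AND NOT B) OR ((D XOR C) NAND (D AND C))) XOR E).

Substituting: (((1 AND NOT 1) OR ((0 XOR 0) NAND (0 AND 0))) XOR 1)
= 0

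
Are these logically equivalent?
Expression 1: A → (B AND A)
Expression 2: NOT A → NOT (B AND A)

No, Inverse is not equivalent to original (counterexample: A=1, B=0)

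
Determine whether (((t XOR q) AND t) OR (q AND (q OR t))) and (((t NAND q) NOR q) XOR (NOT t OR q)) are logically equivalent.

No. Counterexample: with t=0, q=0, Expression 1 = 0 but Expression 2 = 1.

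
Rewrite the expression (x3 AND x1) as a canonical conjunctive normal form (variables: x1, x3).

(x1 OR x3) AND (x1 OR NOT x3) AND (NOT x1 OR x3)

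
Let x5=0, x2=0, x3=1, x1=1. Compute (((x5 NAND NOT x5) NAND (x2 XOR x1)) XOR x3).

Substituting: (((0 NAND NOT 0) NAND (0 XOR 1)) XOR 1)
= 1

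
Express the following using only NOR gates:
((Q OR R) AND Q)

((((Q NOR R) NOR (Q NOR R)) NOR ((Q NOR R) NOR (Q NOR R))) NOR (Q NOR Q))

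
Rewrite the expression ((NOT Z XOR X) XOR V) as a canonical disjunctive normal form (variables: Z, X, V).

(NOT Z AND NOT X AND NOT V) OR (NOT Z AND X AND V) OR (Z AND NOT X AND V) OR (Z AND X AND NOT V)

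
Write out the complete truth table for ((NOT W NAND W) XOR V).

W | V | Output
--------------
0 | 0 | 1
0 | 1 | 0
1 | 0 | 1
1 | 1 | 0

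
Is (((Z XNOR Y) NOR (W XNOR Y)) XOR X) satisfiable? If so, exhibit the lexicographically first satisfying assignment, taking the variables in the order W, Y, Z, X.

W=0, Y=0, Z=0, X=1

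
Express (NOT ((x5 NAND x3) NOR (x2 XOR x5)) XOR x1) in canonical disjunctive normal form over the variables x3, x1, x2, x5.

(NOT x3 AND NOT x1 AND NOT x2 AND NOT x5) OR (NOT x3 AND NOT x1 AND NOT x2 AND x5) OR (NOT x3 AND NOT x1 AND x2 AND NOT x5) OR (NOT x3 AND NOT x1 AND x2 AND x5) OR (x3 AND NOT x1 AND NOT x2 AND NOT x5) OR (x3 AND NOT x1 AND NOT x2 AND x5) OR (x3 AND NOT x1 AND x2 AND NOT x5) OR (x3 AND x1 AND x2 AND x5)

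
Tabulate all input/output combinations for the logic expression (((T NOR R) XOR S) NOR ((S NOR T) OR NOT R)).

S | R | T | Output
------------------
0 | 0 | 0 | 0
0 | 0 | 1 | 0
0 | 1 | 0 | 0
0 | 1 | 1 | 1
1 | 0 | 0 | 0
1 | 0 | 1 | 0
1 | 1 | 0 | 0
1 | 1 | 1 | 0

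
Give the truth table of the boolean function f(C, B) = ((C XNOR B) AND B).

C | B | Output
--------------
0 | 0 | 0
0 | 1 | 0
1 | 0 | 0
1 | 1 | 1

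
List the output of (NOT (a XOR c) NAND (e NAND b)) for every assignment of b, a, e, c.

b | a | e | c | Output
----------------------
0 | 0 | 0 | 0 | 0
0 | 0 | 0 | 1 | 1
0 | 0 | 1 | 0 | 0
0 | 0 | 1 | 1 | 1
0 | 1 | 0 | 0 | 1
0 | 1 | 0 | 1 | 0
0 | 1 | 1 | 0 | 1
0 | 1 | 1 | 1 | 0
1 | 0 | 0 | 0 | 0
1 | 0 | 0 | 1 | 1
1 | 0 | 1 | 0 | 1
1 | 0 | 1 | 1 | 1
1 | 1 | 0 | 0 | 1
1 | 1 | 0 | 1 | 0
1 | 1 | 1 | 0 | 1
1 | 1 | 1 | 1 | 1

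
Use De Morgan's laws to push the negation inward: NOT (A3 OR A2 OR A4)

NOT A3 AND NOT A2 AND NOT A4
De Morgan's: NOT(OR of terms) = AND of negations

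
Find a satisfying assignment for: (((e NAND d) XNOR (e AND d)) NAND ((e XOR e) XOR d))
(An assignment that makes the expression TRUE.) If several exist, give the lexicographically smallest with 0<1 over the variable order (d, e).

d=0, e=0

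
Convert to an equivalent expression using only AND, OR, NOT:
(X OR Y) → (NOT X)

NOT (X OR Y) OR (NOT X)
(Implication elimination: A → B = NOT A OR B)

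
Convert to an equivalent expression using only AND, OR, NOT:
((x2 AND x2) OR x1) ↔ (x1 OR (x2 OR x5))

(((x2 AND x2) OR x1) AND (x1 OR (x2 OR x5))) OR (NOT ((x2 AND x2) OR x1) AND NOT (x1 OR (x2 OR x5)))
(Biconditional = both true or both false)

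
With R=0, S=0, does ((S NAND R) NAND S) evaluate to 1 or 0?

Substituting: ((0 NAND 0) NAND 0)
= 1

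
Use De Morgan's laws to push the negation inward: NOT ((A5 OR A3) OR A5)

NOT (A5 OR A3) AND NOT A5
De Morgan's: NOT(OR of terms) = AND of negations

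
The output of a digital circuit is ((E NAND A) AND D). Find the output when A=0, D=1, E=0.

Substituting: ((0 NAND 0) AND 1)
= 1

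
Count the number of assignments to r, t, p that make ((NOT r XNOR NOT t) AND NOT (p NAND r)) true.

Satisfying assignments: (1,1,1)
Count: 1 out of 8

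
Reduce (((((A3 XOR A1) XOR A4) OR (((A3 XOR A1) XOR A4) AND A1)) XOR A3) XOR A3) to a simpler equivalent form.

By XOR self-cancellation ((E XOR v) XOR v = E) then absorption (E OR (E AND v) = E):
= ((A3 XOR A1) XOR A4)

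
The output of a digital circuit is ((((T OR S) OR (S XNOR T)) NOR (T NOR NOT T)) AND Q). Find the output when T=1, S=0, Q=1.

Substituting: ((((1 OR 0) OR (0 XNOR 1)) NOR (1 NOR NOT 1)) AND 1)
= 0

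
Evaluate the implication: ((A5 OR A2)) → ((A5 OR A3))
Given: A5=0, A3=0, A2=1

Antecedent ((A5 OR A2)) = 1; consequent ((A5 OR A3)) = 0.
1 → 0 = 0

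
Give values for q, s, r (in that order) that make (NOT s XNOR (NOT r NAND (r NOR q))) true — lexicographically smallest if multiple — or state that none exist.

q=0, s=0, r=1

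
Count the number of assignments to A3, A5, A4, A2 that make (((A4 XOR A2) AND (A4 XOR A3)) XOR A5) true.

Satisfying assignments: (0,0,1,0), (0,1,0,0), (0,1,0,1), (0,1,1,1), (1,0,0,1), (1,1,0,0), (1,1,1,0), (1,1,1,1)
Count: 8 out of 16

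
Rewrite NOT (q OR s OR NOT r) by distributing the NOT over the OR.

NOT q AND NOT s AND r
De Morgan's: NOT(OR of terms) = AND of negations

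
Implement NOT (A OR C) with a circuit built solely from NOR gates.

(((A NOR C) NOR (A NOR C)) NOR ((A NOR C) NOR (A NOR C)))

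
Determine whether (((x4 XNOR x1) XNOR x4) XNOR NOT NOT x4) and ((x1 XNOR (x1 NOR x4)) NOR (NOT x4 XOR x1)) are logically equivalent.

No. Counterexample: with x1=0, x4=0, Expression 1 = 1 but Expression 2 = 0.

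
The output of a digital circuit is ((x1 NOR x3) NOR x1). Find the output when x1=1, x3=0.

Substituting: ((1 NOR 0) NOR 1)
= 0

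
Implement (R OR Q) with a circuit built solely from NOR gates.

((R NOR Q) NOR (R NOR Q))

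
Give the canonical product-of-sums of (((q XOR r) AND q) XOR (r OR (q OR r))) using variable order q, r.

ΠM(0, 2) = (q OR r) AND (NOT q OR r)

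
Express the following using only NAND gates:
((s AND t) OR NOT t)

((((s NAND t) NAND (s NAND t)) NAND ((s NAND t) NAND (s NAND t))) NAND ((t NAND t) NAND (t NAND t)))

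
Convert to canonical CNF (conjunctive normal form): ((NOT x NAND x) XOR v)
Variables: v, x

(NOT v OR x) AND (NOT v OR NOT x)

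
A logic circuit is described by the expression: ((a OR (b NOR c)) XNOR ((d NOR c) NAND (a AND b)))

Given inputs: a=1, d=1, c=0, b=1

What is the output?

Substituting: ((1 OR (1 NOR 0)) XNOR ((1 NOR 0) NAND (1 AND 1)))
= 1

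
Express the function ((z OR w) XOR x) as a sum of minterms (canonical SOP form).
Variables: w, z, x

Σm(1, 2, 4, 6) = (NOT w AND NOT z AND x) OR (NOT w AND z AND NOT x) OR (w AND NOT z AND NOT x) OR (w AND z AND NOT x)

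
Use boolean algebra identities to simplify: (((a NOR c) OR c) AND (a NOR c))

By absorption (E AND (E OR v) = E):
= (a NOR c)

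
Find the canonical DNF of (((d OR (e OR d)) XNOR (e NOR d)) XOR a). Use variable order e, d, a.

(NOT e AND NOT d AND a) OR (NOT e AND d AND a) OR (e AND NOT d AND a) OR (e AND d AND a)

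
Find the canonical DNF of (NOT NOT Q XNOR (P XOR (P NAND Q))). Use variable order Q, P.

(NOT Q AND P) OR (Q AND NOT P) OR (Q AND P)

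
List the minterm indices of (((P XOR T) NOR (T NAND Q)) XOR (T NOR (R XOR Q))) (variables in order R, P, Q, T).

Σm(0, 4, 7, 10, 14, 15) = (NOT R AND NOT P AND NOT Q AND NOT T) OR (NOT R AND P AND NOT Q AND NOT T) OR (NOT R AND P AND Q AND T) OR (R AND NOT P AND Q AND NOT T) OR (R AND P AND Q AND NOT T) OR (R AND P AND Q AND T)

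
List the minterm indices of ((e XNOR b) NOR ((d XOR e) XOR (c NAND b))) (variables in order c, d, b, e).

Σm(1, 6, 9, 10) = (NOT c AND NOT d AND NOT b AND e) OR (NOT c AND d AND b AND NOT e) OR (c AND NOT d AND NOT b AND e) OR (c AND NOT d AND b AND NOT e)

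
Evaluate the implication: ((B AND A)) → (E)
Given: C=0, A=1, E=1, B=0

Antecedent ((B AND A)) = 0; consequent (E) = 1.
0 → 1 = 1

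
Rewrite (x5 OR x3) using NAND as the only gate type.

((x5 NAND x5) NAND (x3 NAND x3))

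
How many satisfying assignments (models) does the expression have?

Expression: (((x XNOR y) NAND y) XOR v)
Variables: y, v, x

Satisfying assignments: (0,0,0), (0,0,1), (1,0,0), (1,1,1)
Count: 4 out of 8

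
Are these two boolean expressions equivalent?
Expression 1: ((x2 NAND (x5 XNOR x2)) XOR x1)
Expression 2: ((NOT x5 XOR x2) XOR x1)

No. Counterexample: with x2=0, x1=0, x5=1, Expression 1 = 1 but Expression 2 = 0.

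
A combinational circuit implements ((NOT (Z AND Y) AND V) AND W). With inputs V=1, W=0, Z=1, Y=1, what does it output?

Substituting: ((NOT (1 AND 1) AND 1) AND 0)
= 0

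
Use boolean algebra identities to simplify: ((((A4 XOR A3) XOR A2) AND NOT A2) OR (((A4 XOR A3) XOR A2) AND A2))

By distribution ((E AND v) OR (E AND NOT v) = E):
= ((A4 XOR A3) XOR A2)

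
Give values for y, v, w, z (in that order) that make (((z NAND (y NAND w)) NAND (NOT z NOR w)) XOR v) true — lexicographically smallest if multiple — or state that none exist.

y=0, v=0, w=0, z=0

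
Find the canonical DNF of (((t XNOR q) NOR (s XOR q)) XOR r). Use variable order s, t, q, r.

(NOT s AND NOT t AND NOT q AND r) OR (NOT s AND NOT t AND q AND r) OR (NOT s AND t AND NOT q AND NOT r) OR (NOT s AND t AND q AND r) OR (s AND NOT t AND NOT q AND r) OR (s AND NOT t AND q AND NOT r) OR (s AND t AND NOT q AND r) OR (s AND t AND q AND r)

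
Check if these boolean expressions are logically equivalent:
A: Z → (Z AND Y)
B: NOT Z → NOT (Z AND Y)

No, Inverse is not equivalent to original (counterexample: Z=1, Y=0)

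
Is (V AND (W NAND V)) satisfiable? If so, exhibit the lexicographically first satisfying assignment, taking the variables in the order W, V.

W=0, V=1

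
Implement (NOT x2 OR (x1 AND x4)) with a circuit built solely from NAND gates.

(((x2 NAND x2) NAND (x2 NAND x2)) NAND (((x1 NAND x4) NAND (x1 NAND x4)) NAND ((x1 NAND x4) NAND (x1 NAND x4))))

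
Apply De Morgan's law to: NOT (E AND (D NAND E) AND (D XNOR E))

NOT E OR NOT (D NAND E) OR NOT (D XNOR E)
De Morgan's: NOT(AND of terms) = OR of negations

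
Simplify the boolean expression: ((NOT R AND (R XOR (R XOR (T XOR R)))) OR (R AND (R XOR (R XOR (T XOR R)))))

By distribution ((E AND v) OR (E AND NOT v) = E) then XOR self-cancellation ((E XOR v) XOR v = E):
= (T XOR R)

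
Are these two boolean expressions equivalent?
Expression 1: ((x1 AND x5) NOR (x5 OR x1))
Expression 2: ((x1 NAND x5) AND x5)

No. Counterexample: with x5=0, x1=0, Expression 1 = 1 but Expression 2 = 0.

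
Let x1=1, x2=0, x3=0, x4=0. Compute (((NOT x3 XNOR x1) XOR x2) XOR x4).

Substituting: (((NOT 0 XNOR 1) XOR 0) XOR 0)
= 1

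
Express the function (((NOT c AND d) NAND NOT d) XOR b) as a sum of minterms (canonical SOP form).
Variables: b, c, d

Σm(0, 1, 2, 3) = (NOT b AND NOT c AND NOT d) OR (NOT b AND NOT c AND d) OR (NOT b AND c AND NOT d) OR (NOT b AND c AND d)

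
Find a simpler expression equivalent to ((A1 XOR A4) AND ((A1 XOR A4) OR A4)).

By absorption (E AND (E OR v) = E):
= (A1 XOR A4)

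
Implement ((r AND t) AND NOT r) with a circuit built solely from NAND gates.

((((r NAND t) NAND (r NAND t)) NAND (r NAND r)) NAND (((r NAND t) NAND (r NAND t)) NAND (r NAND r)))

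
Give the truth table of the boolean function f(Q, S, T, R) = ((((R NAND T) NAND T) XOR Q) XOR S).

Q | S | T | R | Output
----------------------
0 | 0 | 0 | 0 | 1
0 | 0 | 0 | 1 | 1
0 | 0 | 1 | 0 | 0
0 | 0 | 1 | 1 | 1
0 | 1 | 0 | 0 | 0
0 | 1 | 0 | 1 | 0
0 | 1 | 1 | 0 | 1
0 | 1 | 1 | 1 | 0
1 | 0 | 0 | 0 | 0
1 | 0 | 0 | 1 | 0
1 | 0 | 1 | 0 | 1
1 | 0 | 1 | 1 | 0
1 | 1 | 0 | 0 | 1
1 | 1 | 0 | 1 | 1
1 | 1 | 1 | 0 | 0
1 | 1 | 1 | 1 | 1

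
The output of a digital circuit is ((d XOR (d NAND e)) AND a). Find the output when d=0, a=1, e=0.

Substituting: ((0 XOR (0 NAND 0)) AND 1)
= 1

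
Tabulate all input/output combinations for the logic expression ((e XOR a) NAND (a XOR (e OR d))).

d | e | a | Output
------------------
0 | 0 | 0 | 1
0 | 0 | 1 | 0
0 | 1 | 0 | 0
0 | 1 | 1 | 1
1 | 0 | 0 | 1
1 | 0 | 1 | 1
1 | 1 | 0 | 0
1 | 1 | 1 | 1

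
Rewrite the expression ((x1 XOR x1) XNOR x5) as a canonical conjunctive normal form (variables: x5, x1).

(NOT x5 OR x1) AND (NOT x5 OR NOT x1)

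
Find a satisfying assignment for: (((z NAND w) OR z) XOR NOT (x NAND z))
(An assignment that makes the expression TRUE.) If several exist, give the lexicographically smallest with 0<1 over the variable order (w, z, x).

w=0, z=0, x=0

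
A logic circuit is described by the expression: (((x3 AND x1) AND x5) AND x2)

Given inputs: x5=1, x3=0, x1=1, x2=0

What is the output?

Substituting: (((0 AND 1) AND 1) AND 0)
= 0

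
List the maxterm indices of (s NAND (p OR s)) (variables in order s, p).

ΠM(2, 3) = (NOT s OR p) AND (NOT s OR NOT p)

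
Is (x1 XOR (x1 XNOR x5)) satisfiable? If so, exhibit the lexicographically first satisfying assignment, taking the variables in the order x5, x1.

x5=0, x1=0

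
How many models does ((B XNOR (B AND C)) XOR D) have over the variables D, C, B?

Satisfying assignments: (0,0,0), (0,1,0), (0,1,1), (1,0,1)
Count: 4 out of 8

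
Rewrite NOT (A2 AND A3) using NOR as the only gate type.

(((A2 NOR A2) NOR (A3 NOR A3)) NOR ((A2 NOR A2) NOR (A3 NOR A3)))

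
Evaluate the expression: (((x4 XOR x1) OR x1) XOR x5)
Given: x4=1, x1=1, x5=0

Substituting: (((1 XOR 1) OR 1) XOR 0)
= 1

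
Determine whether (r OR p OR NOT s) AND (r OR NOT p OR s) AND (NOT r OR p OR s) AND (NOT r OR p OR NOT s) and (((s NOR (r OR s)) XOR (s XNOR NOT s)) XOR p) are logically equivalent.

Yes, they are equivalent — the two output columns agree on all 8 assignments:
r | p | s | Expression 1 | Expression 2
---------------------------------------
0 | 0 | 0 | 1 | 1
0 | 0 | 1 | 0 | 0
0 | 1 | 0 | 0 | 0
0 | 1 | 1 | 1 | 1
1 | 0 | 0 | 0 | 0
1 | 0 | 1 | 0 | 0
1 | 1 | 0 | 1 | 1
1 | 1 | 1 | 1 | 1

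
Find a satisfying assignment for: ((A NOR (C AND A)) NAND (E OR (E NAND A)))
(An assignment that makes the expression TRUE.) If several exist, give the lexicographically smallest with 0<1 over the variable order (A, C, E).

A=1, C=0, E=0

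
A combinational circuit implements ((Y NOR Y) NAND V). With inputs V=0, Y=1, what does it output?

Substituting: ((1 NOR 1) NAND 0)
= 1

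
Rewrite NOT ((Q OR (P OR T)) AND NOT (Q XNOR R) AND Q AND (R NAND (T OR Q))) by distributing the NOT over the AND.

NOT (Q OR (P OR T)) OR (Q XNOR R) OR NOT Q OR NOT (R NAND (T OR Q))
De Morgan's: NOT(AND of terms) = OR of negations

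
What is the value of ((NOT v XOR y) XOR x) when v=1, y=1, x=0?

Substituting: ((NOT 1 XOR 1) XOR 0)
= 1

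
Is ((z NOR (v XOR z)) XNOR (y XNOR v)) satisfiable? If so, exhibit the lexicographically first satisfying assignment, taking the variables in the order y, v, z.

y=0, v=0, z=0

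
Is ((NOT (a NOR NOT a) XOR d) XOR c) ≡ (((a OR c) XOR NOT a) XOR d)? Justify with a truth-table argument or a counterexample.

No. Counterexample: with d=0, a=1, c=1, Expression 1 = 0 but Expression 2 = 1.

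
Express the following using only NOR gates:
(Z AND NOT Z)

((Z NOR Z) NOR ((Z NOR Z) NOR (Z NOR Z)))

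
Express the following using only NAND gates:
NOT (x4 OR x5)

(((x4 NAND x4) NAND (x5 NAND x5)) NAND ((x4 NAND x4) NAND (x5 NAND x5)))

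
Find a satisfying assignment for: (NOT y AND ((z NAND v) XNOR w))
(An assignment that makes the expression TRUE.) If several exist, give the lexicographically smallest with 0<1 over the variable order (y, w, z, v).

y=0, w=0, z=1, v=1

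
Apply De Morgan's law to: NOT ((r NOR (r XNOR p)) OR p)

NOT (r NOR (r XNOR p)) AND NOT p
De Morgan's: NOT(OR of terms) = AND of negations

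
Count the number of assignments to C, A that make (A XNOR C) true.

Satisfying assignments: (0,0), (1,1)
Count: 2 out of 4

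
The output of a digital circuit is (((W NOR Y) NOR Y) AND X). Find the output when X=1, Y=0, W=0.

Substituting: (((0 NOR 0) NOR 0) AND 1)
= 0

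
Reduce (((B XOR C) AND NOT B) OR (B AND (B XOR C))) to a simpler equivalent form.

By distribution ((E AND v) OR (E AND NOT v) = E):
= (B XOR C)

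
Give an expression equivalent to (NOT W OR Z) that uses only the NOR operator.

(((W NOR W) NOR Z) NOR ((W NOR W) NOR Z))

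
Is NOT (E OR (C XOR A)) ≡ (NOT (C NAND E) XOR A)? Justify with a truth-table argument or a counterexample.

No. Counterexample: with C=0, E=0, A=0, Expression 1 = 1 but Expression 2 = 0.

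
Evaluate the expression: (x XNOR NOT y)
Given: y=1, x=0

Substituting: (0 XNOR NOT 1)
= 1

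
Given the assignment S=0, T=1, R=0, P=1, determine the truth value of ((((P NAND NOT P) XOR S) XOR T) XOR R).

Substituting: ((((1 NAND NOT 1) XOR 0) XOR 1) XOR 0)
= 0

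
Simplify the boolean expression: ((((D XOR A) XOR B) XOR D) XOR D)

By XOR self-cancellation ((E XOR v) XOR v = E):
= ((D XOR A) XOR B)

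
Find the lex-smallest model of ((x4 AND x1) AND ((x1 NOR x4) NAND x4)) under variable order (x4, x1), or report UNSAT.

x4=1, x1=1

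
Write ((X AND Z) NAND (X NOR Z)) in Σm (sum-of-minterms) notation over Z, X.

Σm(0, 1, 2, 3) = (NOT Z AND NOT X) OR (NOT Z AND X) OR (Z AND NOT X) OR (Z AND X)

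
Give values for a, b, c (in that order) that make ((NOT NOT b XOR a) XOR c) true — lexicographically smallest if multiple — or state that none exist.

a=0, b=0, c=1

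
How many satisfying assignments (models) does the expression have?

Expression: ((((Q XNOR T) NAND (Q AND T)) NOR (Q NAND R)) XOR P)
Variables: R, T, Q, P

Satisfying assignments: (0,0,0,1), (0,0,1,1), (0,1,0,1), (0,1,1,1), (1,0,0,1), (1,0,1,1), (1,1,0,1), (1,1,1,0)
Count: 8 out of 16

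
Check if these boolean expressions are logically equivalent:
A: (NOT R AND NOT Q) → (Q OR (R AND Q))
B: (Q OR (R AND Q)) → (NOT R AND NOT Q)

No, Converse is not equivalent to original (counterexample: Q=0, R=0)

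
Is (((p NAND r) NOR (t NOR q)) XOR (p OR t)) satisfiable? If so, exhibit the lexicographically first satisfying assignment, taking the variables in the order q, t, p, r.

q=0, t=0, p=1, r=0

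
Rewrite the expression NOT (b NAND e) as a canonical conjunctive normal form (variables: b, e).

(b OR e) AND (b OR NOT e) AND (NOT b OR e)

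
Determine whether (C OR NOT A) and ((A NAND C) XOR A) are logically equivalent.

Yes, they are equivalent — the two output columns agree on all 4 assignments:
C | A | Expression 1 | Expression 2
-----------------------------------
0 | 0 | 1 | 1
0 | 1 | 0 | 0
1 | 0 | 1 | 1
1 | 1 | 1 | 1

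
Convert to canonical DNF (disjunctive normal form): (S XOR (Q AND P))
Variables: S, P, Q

(NOT S AND P AND Q) OR (S AND NOT P AND NOT Q) OR (S AND NOT P AND Q) OR (S AND P AND NOT Q)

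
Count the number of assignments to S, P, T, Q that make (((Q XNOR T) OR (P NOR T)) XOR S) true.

Satisfying assignments: (0,0,0,0), (0,0,0,1), (0,0,1,1), (0,1,0,0), (0,1,1,1), (1,0,1,0), (1,1,0,1), (1,1,1,0)
Count: 8 out of 16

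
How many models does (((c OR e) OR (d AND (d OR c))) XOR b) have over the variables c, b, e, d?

Satisfying assignments: (0,0,0,1), (0,0,1,0), (0,0,1,1), (0,1,0,0), (1,0,0,0), (1,0,0,1), (1,0,1,0), (1,0,1,1)
Count: 8 out of 16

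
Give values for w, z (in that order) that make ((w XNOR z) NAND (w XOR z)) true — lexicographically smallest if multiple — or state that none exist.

w=0, z=0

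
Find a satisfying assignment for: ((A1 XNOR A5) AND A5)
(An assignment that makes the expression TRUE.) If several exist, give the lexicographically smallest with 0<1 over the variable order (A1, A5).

A1=1, A5=1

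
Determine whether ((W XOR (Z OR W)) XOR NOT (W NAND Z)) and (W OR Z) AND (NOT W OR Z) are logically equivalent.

Yes, they are equivalent — the two output columns agree on all 4 assignments:
W | Z | Expression 1 | Expression 2
-----------------------------------
0 | 0 | 0 | 0
0 | 1 | 1 | 1
1 | 0 | 0 | 0
1 | 1 | 1 | 1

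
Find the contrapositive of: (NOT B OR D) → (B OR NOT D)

Contrapositive: NOT (B OR NOT D) → NOT (NOT B OR D)
Note: A statement and its contrapositive are logically equivalent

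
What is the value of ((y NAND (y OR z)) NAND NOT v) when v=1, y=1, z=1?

Substituting: ((1 NAND (1 OR 1)) NAND NOT 1)
= 1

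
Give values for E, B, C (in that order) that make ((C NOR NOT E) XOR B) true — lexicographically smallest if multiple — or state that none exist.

E=0, B=1, C=0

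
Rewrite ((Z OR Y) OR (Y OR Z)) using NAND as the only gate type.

((((Z NAND Z) NAND (Y NAND Y)) NAND ((Z NAND Z) NAND (Y NAND Y))) NAND (((Y NAND Y) NAND (Z NAND Z)) NAND ((Y NAND Y) NAND (Z NAND Z))))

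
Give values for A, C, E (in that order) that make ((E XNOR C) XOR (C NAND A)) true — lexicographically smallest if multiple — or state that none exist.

A=0, C=0, E=1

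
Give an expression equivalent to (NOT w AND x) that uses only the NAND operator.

(((w NAND w) NAND x) NAND ((w NAND w) NAND x))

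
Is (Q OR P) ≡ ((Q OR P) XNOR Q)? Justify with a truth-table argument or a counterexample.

No. Counterexample: with P=0, Q=0, Expression 1 = 0 but Expression 2 = 1.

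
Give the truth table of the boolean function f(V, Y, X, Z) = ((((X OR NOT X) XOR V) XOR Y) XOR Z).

V | Y | X | Z | Output
----------------------
0 | 0 | 0 | 0 | 1
0 | 0 | 0 | 1 | 0
0 | 0 | 1 | 0 | 1
0 | 0 | 1 | 1 | 0
0 | 1 | 0 | 0 | 0
0 | 1 | 0 | 1 | 1
0 | 1 | 1 | 0 | 0
0 | 1 | 1 | 1 | 1
1 | 0 | 0 | 0 | 0
1 | 0 | 0 | 1 | 1
1 | 0 | 1 | 0 | 0
1 | 0 | 1 | 1 | 1
1 | 1 | 0 | 0 | 1
1 | 1 | 0 | 1 | 0
1 | 1 | 1 | 0 | 1
1 | 1 | 1 | 1 | 0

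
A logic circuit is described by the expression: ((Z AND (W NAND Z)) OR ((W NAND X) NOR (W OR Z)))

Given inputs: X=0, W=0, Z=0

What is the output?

Substituting: ((0 AND (0 NAND 0)) OR ((0 NAND 0) NOR (0 OR 0)))
= 0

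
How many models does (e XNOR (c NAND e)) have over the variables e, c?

Satisfying assignments: (1,0)
Count: 1 out of 4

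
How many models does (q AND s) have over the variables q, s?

Satisfying assignments: (1,1)
Count: 1 out of 4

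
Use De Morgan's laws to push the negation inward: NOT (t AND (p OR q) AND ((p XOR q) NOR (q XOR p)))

NOT t OR NOT (p OR q) OR NOT ((p XOR q) NOR (q XOR p))
De Morgan's: NOT(AND of terms) = OR of negations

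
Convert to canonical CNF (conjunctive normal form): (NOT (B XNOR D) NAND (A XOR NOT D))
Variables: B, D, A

(B OR NOT D OR NOT A) AND (NOT B OR D OR A)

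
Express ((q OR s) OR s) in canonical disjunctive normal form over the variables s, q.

(NOT s AND q) OR (s AND NOT q) OR (s AND q)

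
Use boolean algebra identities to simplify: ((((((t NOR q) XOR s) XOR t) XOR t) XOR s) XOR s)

By XOR self-cancellation ((E XOR v) XOR v = E) then XOR self-cancellation ((E XOR v) XOR v = E):
= ((t NOR q) XOR s)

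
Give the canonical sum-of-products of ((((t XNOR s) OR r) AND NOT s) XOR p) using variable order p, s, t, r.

Σm(0, 1, 3, 10, 12, 13, 14, 15) = (NOT p AND NOT s AND NOT t AND NOT r) OR (NOT p AND NOT s AND NOT t AND r) OR (NOT p AND NOT s AND t AND r) OR (p AND NOT s AND t AND NOT r) OR (p AND s AND NOT t AND NOT r) OR (p AND s AND NOT t AND r) OR (p AND s AND t AND NOT r) OR (p AND s AND t AND r)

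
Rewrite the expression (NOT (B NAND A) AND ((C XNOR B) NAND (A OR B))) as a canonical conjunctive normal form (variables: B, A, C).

(B OR A OR C) AND (B OR A OR NOT C) AND (B OR NOT A OR C) AND (B OR NOT A OR NOT C) AND (NOT B OR A OR C) AND (NOT B OR A OR NOT C) AND (NOT B OR NOT A OR NOT C)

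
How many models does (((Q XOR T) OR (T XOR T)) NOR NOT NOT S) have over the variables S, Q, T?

Satisfying assignments: (0,0,0), (0,1,1)
Count: 2 out of 8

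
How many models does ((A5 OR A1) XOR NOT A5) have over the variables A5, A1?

Satisfying assignments: (0,0), (1,0), (1,1)
Count: 3 out of 4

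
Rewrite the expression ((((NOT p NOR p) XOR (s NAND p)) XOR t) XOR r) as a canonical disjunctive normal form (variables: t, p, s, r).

(NOT t AND NOT p AND NOT s AND NOT r) OR (NOT t AND NOT p AND s AND NOT r) OR (NOT t AND p AND NOT s AND NOT r) OR (NOT t AND p AND s AND r) OR (t AND NOT p AND NOT s AND r) OR (t AND NOT p AND s AND r) OR (t AND p AND NOT s AND r) OR (t AND p AND s AND NOT r)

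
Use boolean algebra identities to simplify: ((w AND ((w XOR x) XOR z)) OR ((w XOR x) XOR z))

By absorption (E OR (E AND v) = E):
= ((w XOR x) XOR z)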